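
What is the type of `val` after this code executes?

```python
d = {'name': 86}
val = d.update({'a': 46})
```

dict.update() returns None

NoneType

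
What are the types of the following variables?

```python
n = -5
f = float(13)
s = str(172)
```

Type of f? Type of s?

f is float; s is str

float, str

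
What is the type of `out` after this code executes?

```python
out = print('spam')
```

print() returns None

NoneType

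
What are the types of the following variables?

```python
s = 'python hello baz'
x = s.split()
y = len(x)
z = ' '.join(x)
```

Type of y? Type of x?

len() returns int; str.split() returns list

int, list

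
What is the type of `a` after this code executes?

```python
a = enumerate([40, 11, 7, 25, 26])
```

enumerate() returns an enumerate iterator object

enumerate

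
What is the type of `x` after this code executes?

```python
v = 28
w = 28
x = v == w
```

Equality comparison returns bool

bool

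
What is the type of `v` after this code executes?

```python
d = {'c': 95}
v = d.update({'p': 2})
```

dict.update() returns None

NoneType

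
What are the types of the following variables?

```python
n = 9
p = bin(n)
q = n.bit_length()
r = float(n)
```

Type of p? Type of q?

bin() returns str; int.bit_length() returns int

str, int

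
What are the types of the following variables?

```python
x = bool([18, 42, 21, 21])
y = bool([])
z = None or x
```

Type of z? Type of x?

None or <bool> returns the bool; bool() returns bool

bool, bool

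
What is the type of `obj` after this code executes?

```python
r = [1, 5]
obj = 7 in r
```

'in' operator returns bool

bool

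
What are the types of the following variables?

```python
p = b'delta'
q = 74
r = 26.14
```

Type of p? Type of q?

p is bytes; q is int

bytes, int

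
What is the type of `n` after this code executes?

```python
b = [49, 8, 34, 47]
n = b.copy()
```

list.copy() returns list

list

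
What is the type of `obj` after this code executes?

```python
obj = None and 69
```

'and' returns first falsy value (None)

NoneType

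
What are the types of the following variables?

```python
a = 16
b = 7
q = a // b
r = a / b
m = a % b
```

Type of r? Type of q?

int / int returns float; int // int returns int

float, int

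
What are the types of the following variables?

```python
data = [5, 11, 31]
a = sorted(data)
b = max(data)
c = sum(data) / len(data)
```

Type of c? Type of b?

int / int returns float; max of ints returns int

float, int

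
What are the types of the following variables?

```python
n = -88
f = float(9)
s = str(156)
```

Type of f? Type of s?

f is float; s is str

float, str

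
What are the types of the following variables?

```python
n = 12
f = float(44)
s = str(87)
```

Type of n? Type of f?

n is int; f is float

int, float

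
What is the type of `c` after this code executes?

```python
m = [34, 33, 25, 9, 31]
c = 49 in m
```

'in' operator returns bool

bool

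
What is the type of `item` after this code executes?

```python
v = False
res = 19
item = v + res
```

bool + int returns int (False is 0, so 0 + 19 = 19)

int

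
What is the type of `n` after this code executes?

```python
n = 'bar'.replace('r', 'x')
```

str.replace() returns str

str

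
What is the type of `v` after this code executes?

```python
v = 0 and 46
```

'and' returns the first falsy value (0, which is int)

int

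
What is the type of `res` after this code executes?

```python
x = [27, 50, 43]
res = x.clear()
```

list.clear() returns None

NoneType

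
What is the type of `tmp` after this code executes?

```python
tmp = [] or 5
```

'or' returns first truthy value (5, which is int)

int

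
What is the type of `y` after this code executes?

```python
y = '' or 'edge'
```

'or' returns first truthy value ('edge', which is str)

str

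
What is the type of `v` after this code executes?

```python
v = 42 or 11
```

'or' returns the first truthy value (42, which is int)

int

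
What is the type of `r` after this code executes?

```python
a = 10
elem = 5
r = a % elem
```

int % int returns int (10 % 5 = 0)

int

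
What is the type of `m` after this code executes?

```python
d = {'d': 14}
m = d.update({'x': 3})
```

dict.update() returns None

NoneType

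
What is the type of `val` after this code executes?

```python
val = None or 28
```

'or' with None returns the other value (28, int)

int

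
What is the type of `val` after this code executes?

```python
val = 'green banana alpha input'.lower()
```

str.lower() returns str

str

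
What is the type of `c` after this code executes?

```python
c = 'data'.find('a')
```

str.find() returns int (index, or -1)

int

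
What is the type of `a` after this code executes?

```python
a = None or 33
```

'or' with None returns the other value (33, int)

int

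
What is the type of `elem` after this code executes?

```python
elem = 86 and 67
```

'and' returns the last value when all truthy (67, which is int)

int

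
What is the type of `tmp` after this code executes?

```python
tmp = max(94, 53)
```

max() of ints returns int

int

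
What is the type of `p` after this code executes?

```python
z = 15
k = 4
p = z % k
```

int % int returns int (15 % 4 = 3)

int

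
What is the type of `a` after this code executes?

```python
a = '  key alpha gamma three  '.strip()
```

str.strip() returns str

str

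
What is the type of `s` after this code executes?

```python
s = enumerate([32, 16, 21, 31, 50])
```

enumerate() returns an enumerate iterator object

enumerate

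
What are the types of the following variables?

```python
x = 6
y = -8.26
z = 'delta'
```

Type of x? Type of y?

x is int; y is float

int, float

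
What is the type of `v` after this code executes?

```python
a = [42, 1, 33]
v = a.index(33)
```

list.index() returns int

int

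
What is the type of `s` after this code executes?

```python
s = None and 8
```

'and' returns first falsy value (None)

NoneType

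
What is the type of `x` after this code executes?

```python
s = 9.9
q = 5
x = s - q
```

float - int returns float (9.9 - 5 = 4.9)

float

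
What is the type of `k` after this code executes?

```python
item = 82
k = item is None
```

'is' comparison returns bool

bool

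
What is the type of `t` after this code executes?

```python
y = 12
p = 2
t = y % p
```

int % int returns int (12 % 2 = 0)

int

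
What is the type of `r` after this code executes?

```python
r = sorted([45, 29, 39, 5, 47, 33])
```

sorted() always returns list

list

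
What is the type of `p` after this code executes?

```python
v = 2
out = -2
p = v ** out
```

int ** negative int returns float

float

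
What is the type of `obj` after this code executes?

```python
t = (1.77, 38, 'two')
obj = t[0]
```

Index 0 of tuple is 1.77 which is float

float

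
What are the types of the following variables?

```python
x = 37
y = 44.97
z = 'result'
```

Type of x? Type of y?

x is int; y is float

int, float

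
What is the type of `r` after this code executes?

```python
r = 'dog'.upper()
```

str.upper() returns str

str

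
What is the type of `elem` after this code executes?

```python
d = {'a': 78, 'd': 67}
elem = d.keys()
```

.keys() returns a dict_keys view object

dict_keys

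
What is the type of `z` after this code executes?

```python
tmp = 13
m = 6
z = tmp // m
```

int // int returns int (13 // 6 = 2)

int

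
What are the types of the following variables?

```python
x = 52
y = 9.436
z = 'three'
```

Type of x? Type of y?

x is int; y is float

int, float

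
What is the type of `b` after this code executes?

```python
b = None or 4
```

'or' with None returns the other value (4, int)

int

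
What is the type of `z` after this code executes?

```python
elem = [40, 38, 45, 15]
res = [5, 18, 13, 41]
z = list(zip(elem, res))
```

list(zip(...)) returns a list of tuples

list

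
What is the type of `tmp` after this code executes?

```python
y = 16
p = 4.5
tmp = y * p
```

int * float returns float (16 * 4.5 = 72.0)

float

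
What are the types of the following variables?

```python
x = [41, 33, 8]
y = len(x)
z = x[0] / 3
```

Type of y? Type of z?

len() returns int; int / int returns float

int, float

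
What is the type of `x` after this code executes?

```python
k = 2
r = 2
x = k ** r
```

int ** positive int returns int (2 ** 2 = 4)

int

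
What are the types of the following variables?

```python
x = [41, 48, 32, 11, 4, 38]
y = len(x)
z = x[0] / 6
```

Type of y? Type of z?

len() returns int; int / int returns float

int, float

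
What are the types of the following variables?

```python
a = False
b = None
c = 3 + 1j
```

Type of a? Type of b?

a is bool; b is NoneType

bool, NoneType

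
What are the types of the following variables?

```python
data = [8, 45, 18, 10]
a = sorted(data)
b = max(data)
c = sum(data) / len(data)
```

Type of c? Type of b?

int / int returns float; max of ints returns int

float, int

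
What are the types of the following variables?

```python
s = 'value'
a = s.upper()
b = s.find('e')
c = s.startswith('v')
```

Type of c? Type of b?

str.startswith() returns bool; str.find() returns int

bool, int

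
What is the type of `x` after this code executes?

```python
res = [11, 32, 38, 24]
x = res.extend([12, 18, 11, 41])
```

list.extend() returns None

NoneType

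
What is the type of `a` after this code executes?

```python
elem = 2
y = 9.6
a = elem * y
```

int * float returns float (2 * 9.6 = 19.2)

float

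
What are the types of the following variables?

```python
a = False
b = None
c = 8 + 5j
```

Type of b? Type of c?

b is NoneType; c is complex

NoneType, complex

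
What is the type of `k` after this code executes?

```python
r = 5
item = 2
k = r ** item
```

int ** positive int returns int (5 ** 2 = 25)

int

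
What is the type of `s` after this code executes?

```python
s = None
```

None has type NoneType

NoneType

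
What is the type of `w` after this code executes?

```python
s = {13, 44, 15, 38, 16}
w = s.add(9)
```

set.add() returns None (mutates in place)

NoneType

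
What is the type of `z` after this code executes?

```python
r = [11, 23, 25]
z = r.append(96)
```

list.append() returns None (mutates in place)

NoneType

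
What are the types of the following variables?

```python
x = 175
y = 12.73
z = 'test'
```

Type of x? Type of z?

x is int; z is str

int, str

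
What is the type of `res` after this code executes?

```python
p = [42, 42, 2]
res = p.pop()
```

list.pop() returns the popped element (int here)

int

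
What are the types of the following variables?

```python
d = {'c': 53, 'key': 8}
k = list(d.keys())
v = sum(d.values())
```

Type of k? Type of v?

list(...) returns list; sum of int values returns int

list, int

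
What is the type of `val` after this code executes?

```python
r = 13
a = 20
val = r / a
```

int / int always returns float in Python 3 (13 / 20 = 0.65)

float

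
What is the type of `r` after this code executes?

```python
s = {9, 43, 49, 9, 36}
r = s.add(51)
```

set.add() returns None (mutates in place)

NoneType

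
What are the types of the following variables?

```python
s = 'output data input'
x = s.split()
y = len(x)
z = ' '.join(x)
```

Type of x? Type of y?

str.split() returns list; len() returns int

list, int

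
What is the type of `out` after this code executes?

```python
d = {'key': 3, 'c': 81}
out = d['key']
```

Accessing dict[str, int] with key 'key' returns int value 3

int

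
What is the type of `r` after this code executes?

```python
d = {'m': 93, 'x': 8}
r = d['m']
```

Accessing dict[str, int] with key 'm' returns int value 93

int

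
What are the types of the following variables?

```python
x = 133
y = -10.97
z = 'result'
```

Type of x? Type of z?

x is int; z is str

int, str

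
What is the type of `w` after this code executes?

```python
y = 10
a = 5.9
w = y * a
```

int * float returns float (10 * 5.9 = 59.0)

float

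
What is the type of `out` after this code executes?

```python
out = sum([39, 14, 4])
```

sum() of ints returns int

int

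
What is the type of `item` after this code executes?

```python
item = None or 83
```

'or' with None returns the other value (83, int)

int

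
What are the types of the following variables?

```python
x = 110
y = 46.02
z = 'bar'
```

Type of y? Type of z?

y is float; z is str

float, str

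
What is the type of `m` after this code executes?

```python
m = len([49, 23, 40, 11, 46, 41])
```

len() always returns int

int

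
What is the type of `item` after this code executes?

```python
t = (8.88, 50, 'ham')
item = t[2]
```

Index 2 of tuple is 'ham' which is str

str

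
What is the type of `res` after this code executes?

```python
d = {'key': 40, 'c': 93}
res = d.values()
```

.values() returns a dict_values view object

dict_values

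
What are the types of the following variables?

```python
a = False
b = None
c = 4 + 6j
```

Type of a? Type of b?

a is bool; b is NoneType

bool, NoneType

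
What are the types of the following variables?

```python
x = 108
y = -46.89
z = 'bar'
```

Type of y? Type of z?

y is float; z is str

float, str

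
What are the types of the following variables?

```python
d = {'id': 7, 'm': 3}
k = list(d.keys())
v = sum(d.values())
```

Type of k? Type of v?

list(...) returns list; sum of int values returns int

list, int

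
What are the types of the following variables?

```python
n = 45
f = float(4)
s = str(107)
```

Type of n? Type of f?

n is int; f is float

int, float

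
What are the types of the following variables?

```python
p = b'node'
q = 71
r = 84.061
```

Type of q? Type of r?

q is int; r is float

int, float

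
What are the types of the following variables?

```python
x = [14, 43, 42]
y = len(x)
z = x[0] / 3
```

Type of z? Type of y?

int / int returns float; len() returns int

float, int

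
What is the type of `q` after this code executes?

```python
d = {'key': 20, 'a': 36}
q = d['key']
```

Accessing dict[str, int] with key 'key' returns int value 20

int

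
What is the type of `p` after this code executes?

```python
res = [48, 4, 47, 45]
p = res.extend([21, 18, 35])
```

list.extend() returns None

NoneType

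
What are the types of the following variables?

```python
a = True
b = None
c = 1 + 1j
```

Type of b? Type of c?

b is NoneType; c is complex

NoneType, complex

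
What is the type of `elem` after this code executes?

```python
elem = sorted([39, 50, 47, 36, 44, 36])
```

sorted() always returns list

list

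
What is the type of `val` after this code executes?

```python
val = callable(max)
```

callable() returns bool

bool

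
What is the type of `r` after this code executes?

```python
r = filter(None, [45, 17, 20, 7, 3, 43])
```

filter() returns a filter iterator object

filter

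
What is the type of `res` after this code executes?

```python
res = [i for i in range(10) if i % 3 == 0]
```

A list comprehension [...] produces a list

list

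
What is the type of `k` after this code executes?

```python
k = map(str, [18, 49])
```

map() returns a map iterator object

map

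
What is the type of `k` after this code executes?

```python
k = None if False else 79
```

Ternary: condition is False, else branch (79) taken → int

int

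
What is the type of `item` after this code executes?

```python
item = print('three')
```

print() returns None

NoneType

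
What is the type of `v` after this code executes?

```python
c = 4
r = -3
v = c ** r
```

int ** negative int returns float

float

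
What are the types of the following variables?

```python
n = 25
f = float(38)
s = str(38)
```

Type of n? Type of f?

n is int; f is float

int, float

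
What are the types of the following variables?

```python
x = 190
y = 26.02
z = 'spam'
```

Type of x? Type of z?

x is int; z is str

int, str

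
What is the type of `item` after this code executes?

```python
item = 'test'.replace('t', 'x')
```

str.replace() returns str

str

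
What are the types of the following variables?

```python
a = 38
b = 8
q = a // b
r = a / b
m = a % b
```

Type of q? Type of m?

int // int returns int; int % int returns int

int, int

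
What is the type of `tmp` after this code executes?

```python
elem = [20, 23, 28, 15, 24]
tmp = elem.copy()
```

list.copy() returns list

list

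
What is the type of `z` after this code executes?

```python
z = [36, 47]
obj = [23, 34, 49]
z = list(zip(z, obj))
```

list(zip(...)) returns a list of tuples

list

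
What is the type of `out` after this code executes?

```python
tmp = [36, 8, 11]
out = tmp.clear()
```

list.clear() returns None

NoneType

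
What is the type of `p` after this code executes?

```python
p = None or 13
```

'or' with None returns the other value (13, int)

int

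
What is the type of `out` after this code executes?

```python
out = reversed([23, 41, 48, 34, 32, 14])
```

reversed() on a list returns a list_reverseiterator

list_reverseiterator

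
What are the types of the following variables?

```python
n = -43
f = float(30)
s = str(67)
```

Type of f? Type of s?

f is float; s is str

float, str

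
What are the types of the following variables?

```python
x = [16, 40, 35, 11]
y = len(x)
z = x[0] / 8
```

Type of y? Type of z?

len() returns int; int / int returns float

int, float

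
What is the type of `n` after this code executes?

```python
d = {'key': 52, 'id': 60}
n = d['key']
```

Accessing dict[str, int] with key 'key' returns int value 52

int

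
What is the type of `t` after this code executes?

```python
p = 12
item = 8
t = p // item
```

int // int returns int (12 // 8 = 1)

int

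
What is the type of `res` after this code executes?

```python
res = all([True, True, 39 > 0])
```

all() returns bool

bool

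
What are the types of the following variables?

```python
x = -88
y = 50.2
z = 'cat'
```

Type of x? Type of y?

x is int; y is float

int, float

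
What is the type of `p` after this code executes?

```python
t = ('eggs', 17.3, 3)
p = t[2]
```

Index 2 of tuple is 3 which is int

int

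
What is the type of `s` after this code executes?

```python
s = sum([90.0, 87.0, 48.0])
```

sum() of floats returns float

float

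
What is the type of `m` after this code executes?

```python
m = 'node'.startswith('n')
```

str.startswith() returns bool

bool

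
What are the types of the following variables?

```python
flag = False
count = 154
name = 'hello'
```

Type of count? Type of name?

count is int; name is str

int, str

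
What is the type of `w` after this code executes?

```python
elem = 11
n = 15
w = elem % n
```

int % int returns int (11 % 15 = 11)

int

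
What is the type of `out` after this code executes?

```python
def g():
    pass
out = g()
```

A function with no return statement returns None

NoneType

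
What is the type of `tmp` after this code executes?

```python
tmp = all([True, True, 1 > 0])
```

all() returns bool

bool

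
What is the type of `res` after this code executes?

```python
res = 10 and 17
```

'and' returns the last value when all truthy (17, which is int)

int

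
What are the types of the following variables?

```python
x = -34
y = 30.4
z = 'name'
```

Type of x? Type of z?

x is int; z is str

int, str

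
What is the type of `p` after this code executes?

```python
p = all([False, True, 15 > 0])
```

all() returns bool

bool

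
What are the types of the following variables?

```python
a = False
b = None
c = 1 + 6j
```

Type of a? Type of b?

a is bool; b is NoneType

bool, NoneType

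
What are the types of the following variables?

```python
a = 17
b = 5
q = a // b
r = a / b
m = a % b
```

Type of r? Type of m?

int / int returns float; int % int returns int

float, int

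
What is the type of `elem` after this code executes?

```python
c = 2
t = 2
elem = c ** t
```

int ** positive int returns int (2 ** 2 = 4)

int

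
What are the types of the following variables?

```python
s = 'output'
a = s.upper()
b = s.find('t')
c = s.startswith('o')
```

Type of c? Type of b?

str.startswith() returns bool; str.find() returns int

bool, int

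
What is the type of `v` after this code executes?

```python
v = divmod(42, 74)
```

divmod() returns a tuple (quotient, remainder)

tuple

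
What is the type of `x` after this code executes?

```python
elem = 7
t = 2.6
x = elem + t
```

int + float returns float (7 + 2.6 = 9.6)

float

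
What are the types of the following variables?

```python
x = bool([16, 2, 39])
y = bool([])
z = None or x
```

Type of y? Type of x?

bool() returns bool; bool() returns bool

bool, bool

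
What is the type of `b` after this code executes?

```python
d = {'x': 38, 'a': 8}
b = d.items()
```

dict.items() returns a dict_items view

dict_items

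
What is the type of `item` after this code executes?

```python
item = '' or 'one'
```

'or' returns first truthy value ('one', which is str)

str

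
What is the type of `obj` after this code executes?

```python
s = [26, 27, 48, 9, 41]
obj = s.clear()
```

list.clear() returns None

NoneType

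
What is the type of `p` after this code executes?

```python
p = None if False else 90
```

Ternary: condition is False, else branch (90) taken → int

int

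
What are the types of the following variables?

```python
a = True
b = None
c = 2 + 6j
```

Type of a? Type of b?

a is bool; b is NoneType

bool, NoneType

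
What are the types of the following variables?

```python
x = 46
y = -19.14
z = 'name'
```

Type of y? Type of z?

y is float; z is str

float, str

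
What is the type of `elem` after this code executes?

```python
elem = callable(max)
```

callable() returns bool

bool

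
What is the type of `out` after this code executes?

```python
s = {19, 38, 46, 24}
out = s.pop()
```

Popping from a set of ints returns int

int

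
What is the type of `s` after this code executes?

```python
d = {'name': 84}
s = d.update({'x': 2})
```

dict.update() returns None

NoneType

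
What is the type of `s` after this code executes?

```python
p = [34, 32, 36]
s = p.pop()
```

list.pop() returns the popped element (int here)

int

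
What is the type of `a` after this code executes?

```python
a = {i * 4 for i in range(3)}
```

A set comprehension {expr for x in iterable} produces a set

set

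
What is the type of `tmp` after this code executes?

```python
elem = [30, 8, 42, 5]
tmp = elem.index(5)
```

list.index() returns int

int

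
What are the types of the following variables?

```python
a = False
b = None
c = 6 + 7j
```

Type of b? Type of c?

b is NoneType; c is complex

NoneType, complex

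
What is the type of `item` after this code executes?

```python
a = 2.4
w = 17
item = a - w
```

float - int returns float (2.4 - 17 = -14.6)

float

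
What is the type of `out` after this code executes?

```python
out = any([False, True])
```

any() returns bool

bool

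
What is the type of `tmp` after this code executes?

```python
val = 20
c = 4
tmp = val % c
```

int % int returns int (20 % 4 = 0)

int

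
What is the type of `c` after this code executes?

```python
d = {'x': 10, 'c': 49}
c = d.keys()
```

.keys() returns a dict_keys view object

dict_keys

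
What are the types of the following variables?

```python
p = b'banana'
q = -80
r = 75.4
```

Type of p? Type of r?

p is bytes; r is float

bytes, float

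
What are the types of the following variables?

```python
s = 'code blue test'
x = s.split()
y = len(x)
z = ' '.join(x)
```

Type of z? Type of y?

str.join() returns str; len() returns int

str, int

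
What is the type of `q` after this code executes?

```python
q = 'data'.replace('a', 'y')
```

str.replace() returns str

str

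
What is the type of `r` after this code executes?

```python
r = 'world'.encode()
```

str.encode() returns bytes

bytes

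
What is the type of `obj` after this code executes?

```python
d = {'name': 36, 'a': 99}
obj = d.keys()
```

.keys() returns a dict_keys view object

dict_keys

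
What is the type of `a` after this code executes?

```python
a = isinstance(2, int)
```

isinstance() returns bool

bool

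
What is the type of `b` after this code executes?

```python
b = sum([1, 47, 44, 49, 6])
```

sum() of ints returns int

int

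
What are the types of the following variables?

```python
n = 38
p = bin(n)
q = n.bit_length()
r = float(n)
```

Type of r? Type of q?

float() returns float; int.bit_length() returns int

float, int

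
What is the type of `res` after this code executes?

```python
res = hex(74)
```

hex() returns str representation

str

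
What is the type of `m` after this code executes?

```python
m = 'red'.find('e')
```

str.find() returns int (index, or -1)

int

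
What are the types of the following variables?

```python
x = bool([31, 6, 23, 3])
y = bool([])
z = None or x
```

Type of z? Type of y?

None or <bool> returns the bool; bool() returns bool

bool, bool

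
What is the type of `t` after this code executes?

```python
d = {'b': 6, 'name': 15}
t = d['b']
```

Accessing dict[str, int] with key 'b' returns int value 6

int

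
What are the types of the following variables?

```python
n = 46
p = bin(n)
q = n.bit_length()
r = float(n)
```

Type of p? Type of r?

bin() returns str; float() returns float

str, float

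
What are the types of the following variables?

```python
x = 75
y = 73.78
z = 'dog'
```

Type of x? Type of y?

x is int; y is float

int, float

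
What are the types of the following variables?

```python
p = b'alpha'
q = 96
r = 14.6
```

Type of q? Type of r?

q is int; r is float

int, float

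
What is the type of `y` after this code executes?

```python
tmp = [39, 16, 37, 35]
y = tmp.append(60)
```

list.append() returns None (mutates in place)

NoneType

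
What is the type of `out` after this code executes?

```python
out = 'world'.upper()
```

str.upper() returns str

str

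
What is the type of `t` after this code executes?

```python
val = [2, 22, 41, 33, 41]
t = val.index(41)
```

list.index() returns int

int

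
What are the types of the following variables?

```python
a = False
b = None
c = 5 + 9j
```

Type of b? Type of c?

b is NoneType; c is complex

NoneType, complex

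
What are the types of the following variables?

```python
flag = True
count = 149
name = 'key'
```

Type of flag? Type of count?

flag is bool; count is int

bool, int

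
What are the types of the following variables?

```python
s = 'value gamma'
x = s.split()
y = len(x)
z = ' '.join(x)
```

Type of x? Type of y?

str.split() returns list; len() returns int

list, int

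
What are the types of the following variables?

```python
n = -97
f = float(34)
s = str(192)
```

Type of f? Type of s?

f is float; s is str

float, str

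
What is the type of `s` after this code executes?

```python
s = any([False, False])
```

any() returns bool

bool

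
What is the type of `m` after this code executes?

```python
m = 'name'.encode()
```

str.encode() returns bytes

bytes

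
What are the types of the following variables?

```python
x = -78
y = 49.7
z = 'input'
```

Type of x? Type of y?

x is int; y is float

int, float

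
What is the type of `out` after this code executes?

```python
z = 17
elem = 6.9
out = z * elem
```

int * float returns float (17 * 6.9 = 117.3)

float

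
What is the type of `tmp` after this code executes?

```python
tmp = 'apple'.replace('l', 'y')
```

str.replace() returns str

str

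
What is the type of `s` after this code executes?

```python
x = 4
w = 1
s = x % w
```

int % int returns int (4 % 1 = 0)

int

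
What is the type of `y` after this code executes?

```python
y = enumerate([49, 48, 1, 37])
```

enumerate() returns an enumerate iterator object

enumerate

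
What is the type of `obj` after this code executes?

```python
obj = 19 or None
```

'or' returns first truthy value (19, int)

int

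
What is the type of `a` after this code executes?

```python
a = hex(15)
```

hex() returns str representation

str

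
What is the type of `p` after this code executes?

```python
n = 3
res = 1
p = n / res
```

int / int always returns float in Python 3 (3 / 1 = 3)

float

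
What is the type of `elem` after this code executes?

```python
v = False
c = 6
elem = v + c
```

bool + int returns int (False is 0, so 0 + 6 = 6)

int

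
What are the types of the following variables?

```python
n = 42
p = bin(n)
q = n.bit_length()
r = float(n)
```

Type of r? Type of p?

float() returns float; bin() returns str

float, str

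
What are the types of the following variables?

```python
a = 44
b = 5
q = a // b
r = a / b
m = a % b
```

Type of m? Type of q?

int % int returns int; int // int returns int

int, int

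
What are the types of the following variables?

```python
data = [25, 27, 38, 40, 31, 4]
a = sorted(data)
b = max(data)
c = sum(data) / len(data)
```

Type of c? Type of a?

int / int returns float; sorted() returns list

float, list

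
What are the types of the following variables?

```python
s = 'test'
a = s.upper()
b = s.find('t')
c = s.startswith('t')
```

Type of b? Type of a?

str.find() returns int; str.upper() returns str

int, str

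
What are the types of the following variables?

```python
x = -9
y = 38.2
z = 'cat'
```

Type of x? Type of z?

x is int; z is str

int, str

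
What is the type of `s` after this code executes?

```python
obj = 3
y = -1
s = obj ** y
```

int ** negative int returns float

float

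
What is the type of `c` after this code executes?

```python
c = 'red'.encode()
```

str.encode() returns bytes

bytes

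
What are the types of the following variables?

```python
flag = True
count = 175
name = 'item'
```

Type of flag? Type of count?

flag is bool; count is int

bool, int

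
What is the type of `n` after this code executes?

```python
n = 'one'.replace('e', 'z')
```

str.replace() returns str

str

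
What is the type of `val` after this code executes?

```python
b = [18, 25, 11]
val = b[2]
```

Indexing a list of ints returns int (b[2] = 11)

int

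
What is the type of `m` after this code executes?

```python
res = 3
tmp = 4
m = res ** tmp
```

int ** positive int returns int (3 ** 4 = 81)

int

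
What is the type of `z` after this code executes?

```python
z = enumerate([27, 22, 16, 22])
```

enumerate() returns an enumerate iterator object

enumerate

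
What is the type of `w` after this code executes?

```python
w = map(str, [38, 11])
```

map() returns a map iterator object

map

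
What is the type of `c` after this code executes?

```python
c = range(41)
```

range() returns a range object

range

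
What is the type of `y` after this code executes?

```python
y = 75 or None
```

'or' returns first truthy value (75, int)

int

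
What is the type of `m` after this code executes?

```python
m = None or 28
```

'or' with None returns the other value (28, int)

int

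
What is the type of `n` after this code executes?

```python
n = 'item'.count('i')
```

str.count() returns int

int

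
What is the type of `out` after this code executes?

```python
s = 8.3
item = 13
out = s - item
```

float - int returns float (8.3 - 13 = -4.7)

float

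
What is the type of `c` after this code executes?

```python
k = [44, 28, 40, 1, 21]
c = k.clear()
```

list.clear() returns None

NoneType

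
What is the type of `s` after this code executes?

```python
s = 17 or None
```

'or' returns first truthy value (17, int)

int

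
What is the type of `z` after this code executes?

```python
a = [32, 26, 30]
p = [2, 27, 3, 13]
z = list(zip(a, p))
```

list(zip(...)) returns a list of tuples

list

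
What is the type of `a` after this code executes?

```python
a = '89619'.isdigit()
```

str.isdigit() returns bool

bool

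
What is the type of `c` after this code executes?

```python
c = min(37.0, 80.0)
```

min() of floats returns float

float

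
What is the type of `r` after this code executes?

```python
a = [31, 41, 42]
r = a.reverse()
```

list.reverse() returns None

NoneType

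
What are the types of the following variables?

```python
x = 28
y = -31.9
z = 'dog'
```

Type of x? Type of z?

x is int; z is str

int, str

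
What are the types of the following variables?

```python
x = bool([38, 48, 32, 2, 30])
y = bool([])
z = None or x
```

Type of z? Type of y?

None or <bool> returns the bool; bool() returns bool

bool, bool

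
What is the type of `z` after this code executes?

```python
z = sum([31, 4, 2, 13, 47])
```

sum() of ints returns int

int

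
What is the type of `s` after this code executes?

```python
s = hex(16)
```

hex() returns str representation

str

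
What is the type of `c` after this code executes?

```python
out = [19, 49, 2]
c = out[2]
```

Indexing a list of ints returns int (out[2] = 2)

int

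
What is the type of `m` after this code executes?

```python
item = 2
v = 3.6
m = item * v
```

int * float returns float (2 * 3.6 = 7.2)

float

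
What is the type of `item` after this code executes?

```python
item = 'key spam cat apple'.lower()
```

str.lower() returns str

str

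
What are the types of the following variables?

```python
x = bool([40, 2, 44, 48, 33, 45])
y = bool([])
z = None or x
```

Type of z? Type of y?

None or <bool> returns the bool; bool() returns bool

bool, bool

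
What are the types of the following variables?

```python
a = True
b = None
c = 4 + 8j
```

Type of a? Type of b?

a is bool; b is NoneType

bool, NoneType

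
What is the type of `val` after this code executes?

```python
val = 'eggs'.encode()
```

str.encode() returns bytes

bytes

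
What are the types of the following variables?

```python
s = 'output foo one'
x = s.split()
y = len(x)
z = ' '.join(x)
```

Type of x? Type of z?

str.split() returns list; str.join() returns str

list, str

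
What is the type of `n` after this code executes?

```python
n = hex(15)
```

hex() returns str representation

str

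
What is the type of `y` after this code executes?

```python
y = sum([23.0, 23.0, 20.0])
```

sum() of floats returns float

float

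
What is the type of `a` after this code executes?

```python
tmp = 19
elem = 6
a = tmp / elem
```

int / int always returns float in Python 3 (19 / 6 = 3.16667)

float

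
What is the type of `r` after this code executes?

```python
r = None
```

None has type NoneType

NoneType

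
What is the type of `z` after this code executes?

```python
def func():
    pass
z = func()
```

A function with no return statement returns None

NoneType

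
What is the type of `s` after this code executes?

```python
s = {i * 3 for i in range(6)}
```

A set comprehension {expr for x in iterable} produces a set

set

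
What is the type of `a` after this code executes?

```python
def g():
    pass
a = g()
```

A function with no return statement returns None

NoneType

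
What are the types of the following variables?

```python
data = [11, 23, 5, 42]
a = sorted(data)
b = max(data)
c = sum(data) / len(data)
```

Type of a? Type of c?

sorted() returns list; int / int returns float

list, float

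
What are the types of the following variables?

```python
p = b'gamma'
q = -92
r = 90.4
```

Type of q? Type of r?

q is int; r is float

int, float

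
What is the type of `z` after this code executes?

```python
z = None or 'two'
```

'or' with None returns the other value ('two', str)

str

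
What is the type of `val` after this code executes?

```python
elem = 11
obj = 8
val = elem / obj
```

int / int always returns float in Python 3 (11 / 8 = 1.375)

float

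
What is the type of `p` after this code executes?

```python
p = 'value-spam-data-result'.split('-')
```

str.split() returns list

list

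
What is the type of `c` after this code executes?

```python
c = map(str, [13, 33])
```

map() returns a map iterator object

map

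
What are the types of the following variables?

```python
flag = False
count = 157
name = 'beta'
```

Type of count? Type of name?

count is int; name is str

int, str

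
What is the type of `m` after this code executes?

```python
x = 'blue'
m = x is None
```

'is' comparison returns bool

bool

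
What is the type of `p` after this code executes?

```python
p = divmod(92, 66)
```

divmod() returns a tuple (quotient, remainder)

tuple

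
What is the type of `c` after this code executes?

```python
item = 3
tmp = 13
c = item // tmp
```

int // int returns int (3 // 13 = 0)

int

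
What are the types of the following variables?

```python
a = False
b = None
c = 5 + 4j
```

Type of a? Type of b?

a is bool; b is NoneType

bool, NoneType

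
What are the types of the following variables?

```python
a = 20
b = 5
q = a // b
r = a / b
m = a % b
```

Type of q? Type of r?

int // int returns int; int / int returns float

int, float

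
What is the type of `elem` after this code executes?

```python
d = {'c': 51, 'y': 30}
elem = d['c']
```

Accessing dict[str, int] with key 'c' returns int value 51

int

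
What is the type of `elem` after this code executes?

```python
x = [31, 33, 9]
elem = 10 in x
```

'in' operator returns bool

bool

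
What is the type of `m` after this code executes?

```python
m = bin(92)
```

bin() returns str representation

str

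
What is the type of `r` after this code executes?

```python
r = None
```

None has type NoneType

NoneType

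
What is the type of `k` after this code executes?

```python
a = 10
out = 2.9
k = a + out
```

int + float returns float (10 + 2.9 = 12.9)

float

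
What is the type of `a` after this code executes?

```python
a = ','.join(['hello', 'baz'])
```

str.join() returns str

str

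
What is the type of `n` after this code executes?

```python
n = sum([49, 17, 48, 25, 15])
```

sum() of ints returns int

int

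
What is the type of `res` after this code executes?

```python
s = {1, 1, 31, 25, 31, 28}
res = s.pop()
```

Popping from a set of ints returns int

int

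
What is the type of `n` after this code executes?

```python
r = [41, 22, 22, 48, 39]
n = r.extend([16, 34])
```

list.extend() returns None

NoneType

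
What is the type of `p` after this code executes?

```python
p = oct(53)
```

oct() returns str representation

str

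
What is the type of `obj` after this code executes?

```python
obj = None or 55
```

'or' with None returns the other value (55, int)

int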